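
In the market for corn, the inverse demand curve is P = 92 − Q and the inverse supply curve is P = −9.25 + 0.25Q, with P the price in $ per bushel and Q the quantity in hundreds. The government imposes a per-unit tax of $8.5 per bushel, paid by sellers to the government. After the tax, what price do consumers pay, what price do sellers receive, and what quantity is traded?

Consumers pay $17.8; sellers receive $9.3; quantity = 74.2.

Rewrite in direct form: Qd = 92 − P and Qs = 4P + 37.
Before the tax: set 92 − P = 4P + 37 → P* = $11, Q* = 81.
With the tax collected from sellers, supply shifts: Qs = 4(P − 8.5) + 37.
New equilibrium: consumers pay $17.8, sellers receive $9.3, Q = 74.2. (Wedge: Pb − Ps = 8.5.)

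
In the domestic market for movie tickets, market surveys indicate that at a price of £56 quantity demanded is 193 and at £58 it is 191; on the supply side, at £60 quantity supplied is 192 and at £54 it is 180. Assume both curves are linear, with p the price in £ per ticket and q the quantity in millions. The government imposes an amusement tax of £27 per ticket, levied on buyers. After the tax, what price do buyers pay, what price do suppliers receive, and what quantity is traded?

Buyers pay £77; suppliers receive £50; quantity = 172.

Demand slope: (191 − 193)/(58 − 56) = -1, so qd = 249 − p.
Supply slope: (180 − 192)/(54 − 60) = 2, so qs = 2p + 72.
Without the tax, 249 − p = 2p + 72 gives 3p = 177, so p* = £59 and q* = 190.
With the tax collected from buyers, demand (in seller-price terms) shifts: qd = 249 − (p + 27).
Solving gives q = 172 with buyers paying £77 and suppliers receiving £50 (the £27 wedge).
The less price-elastic side of the market bears the larger share of a per-unit tax.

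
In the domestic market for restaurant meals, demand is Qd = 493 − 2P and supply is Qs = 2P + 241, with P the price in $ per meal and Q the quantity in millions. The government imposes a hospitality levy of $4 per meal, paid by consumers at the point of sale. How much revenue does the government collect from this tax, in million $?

Without the tax, 493 − 2P = 2P + 241 gives 4P = 252, so P* = $63 and Q* = 367.
With the tax collected from consumers, demand (in seller-price terms) shifts: Qd = 493 − 2(P + 4).
Solving gives Q = 363 with consumers paying $65 and sellers receiving $61 (the $4 wedge).
Revenue = t · Q = 4 · 363 = $1452.

Tax revenue = $1452 million.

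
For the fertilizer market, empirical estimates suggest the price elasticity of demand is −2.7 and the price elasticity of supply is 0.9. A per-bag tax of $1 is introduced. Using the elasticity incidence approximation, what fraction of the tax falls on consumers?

Consumers' share ≈ 0.25.

Incidence ratio: consumers' share ≈ εs / (εs + |εd|) = 0.9 / (0.9 + 2.7) = 0.25.
Supply is the less elastic side, so consumers bear the smaller share.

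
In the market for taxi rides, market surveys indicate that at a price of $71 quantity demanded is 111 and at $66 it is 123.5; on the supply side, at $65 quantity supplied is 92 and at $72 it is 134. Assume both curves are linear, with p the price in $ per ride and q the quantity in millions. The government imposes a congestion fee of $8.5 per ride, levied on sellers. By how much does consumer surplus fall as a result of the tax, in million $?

Consumer surplus falls by $651 million.

Demand slope: (123.5 − 111)/(66 − 71) = -2.5, so qd = 288.5 − 2.5p.
Supply slope: (134 − 92)/(72 − 65) = 6, so qs = 6p − 298.
Without the tax, 288.5 − 2.5p = 6p − 298 gives 8.5p = 586.5, so p* = $69 and q* = 116.
With the tax collected from sellers, supply shifts: qs = 6(p − 8.5) − 298.
New equilibrium: consumers pay $75, sellers receive $66.5, q = 101. (Wedge: pb − ps = 8.5.)
ΔCS is the trapezoid between Q = 101 and Q = 116 of height $6: ½ · (116 + 101) · 6 = $651.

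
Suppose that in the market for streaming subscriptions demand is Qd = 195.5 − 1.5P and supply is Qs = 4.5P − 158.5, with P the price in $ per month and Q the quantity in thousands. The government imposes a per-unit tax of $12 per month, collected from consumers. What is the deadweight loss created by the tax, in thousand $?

Deadweight loss = $81 thousand.

Before the tax: set 195.5 − 1.5P = 4.5P − 158.5 → P* = $59, Q* = 107.
With the tax collected from consumers, demand (in seller-price terms) shifts: Qd = 195.5 − 1.5(P + 12).
New equilibrium: consumers pay $68, sellers receive $56, Q = 93.5. (Wedge: Pb − Ps = 12.)
Quantity falls by |ΔQ| = |107 − 93.5| = 13.5.
DWL = ½ · t · |ΔQ| = ½ · 12 · 13.5 = $81.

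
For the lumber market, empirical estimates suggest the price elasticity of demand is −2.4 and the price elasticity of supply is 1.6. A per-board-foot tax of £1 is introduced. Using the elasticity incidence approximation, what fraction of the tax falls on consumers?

Incidence ratio: consumers' share ≈ εs / (εs + |εd|) = 1.6 / (1.6 + 2.4) = 0.4.
Supply is the less elastic side, so consumers bear the smaller share.

Consumers' share ≈ 0.4.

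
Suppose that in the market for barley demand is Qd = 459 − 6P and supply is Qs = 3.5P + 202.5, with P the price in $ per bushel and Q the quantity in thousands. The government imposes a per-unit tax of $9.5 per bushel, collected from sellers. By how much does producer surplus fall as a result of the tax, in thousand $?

Before the tax: set 459 − 6P = 3.5P + 202.5 → P* = $27, Q* = 297.
With the tax collected from sellers, supply shifts: Qs = 3.5(P − 9.5) + 202.5.
Solving gives Q = 276 with consumers paying $30.5 and sellers receiving $21 (the $9.5 wedge).
ΔPS is the trapezoid between Q = 276 and Q = 297 of height $6: ½ · (297 + 276) · 6 = $1719.

Producer surplus falls by $1719 thousand.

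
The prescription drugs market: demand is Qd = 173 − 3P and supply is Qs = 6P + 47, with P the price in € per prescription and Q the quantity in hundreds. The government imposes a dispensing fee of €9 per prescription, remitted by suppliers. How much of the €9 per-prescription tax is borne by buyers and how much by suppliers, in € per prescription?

Buyers bear €6 per prescription; suppliers bear €3 per prescription.

Before the tax: set 173 − 3P = 6P + 47 → P* = €14, Q* = 131.
With the tax collected from suppliers, supply shifts: Qs = 6(P − 9) + 47.
Solving gives Q = 113 with buyers paying €20 and suppliers receiving €11 (the €9 wedge).
Burden on buyers: €6; on suppliers: €3. (They sum to €9.)
The less price-elastic side of the market bears the larger share of a per-unit tax.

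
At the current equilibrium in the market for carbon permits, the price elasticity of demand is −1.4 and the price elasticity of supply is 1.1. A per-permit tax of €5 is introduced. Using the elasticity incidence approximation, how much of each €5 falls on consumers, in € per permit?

Consumers bear ≈ €2.2 per permit.

Incidence ratio: consumers' share ≈ εs / (εs + |εd|) = 1.1 / (1.1 + 1.4) = 0.44.
So consumers bear ≈ 0.44 × €5 = €2.2; suppliers bear €2.8.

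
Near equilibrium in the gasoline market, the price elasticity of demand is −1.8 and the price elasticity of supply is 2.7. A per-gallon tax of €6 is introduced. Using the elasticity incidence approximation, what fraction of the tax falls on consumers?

Incidence ratio: consumers' share ≈ εs / (εs + |εd|) = 2.7 / (2.7 + 1.8) = 0.6.
Supply is the more elastic side, so consumers bear the larger share.

Consumers' share ≈ 0.6.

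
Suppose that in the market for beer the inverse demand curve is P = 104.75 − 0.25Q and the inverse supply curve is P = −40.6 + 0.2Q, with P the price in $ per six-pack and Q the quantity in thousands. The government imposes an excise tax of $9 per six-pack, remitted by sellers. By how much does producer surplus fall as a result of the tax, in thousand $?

Producer surplus falls by $1252 thousand.

Inverting to Q(P) form: Qd = 419 − 4P; Qs = 5P + 203.
Before the tax: set 419 − 4P = 5P + 203 → P* = $24, Q* = 323.
With the tax collected from sellers, supply shifts: Qs = 5(P − 9) + 203.
New equilibrium: consumers pay $29, sellers receive $20, Q = 303. (Wedge: Pb − Ps = 9.)
ΔPS is the trapezoid between Q = 303 and Q = 323 of height $4: ½ · (323 + 303) · 4 = $1252.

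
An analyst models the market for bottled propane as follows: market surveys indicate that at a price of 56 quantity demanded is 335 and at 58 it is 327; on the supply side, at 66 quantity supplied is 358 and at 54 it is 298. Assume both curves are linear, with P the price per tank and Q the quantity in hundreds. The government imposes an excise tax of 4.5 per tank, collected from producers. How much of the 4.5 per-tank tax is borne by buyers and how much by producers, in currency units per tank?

Demand slope: (327 − 335)/(58 − 56) = -4, so Qd = 559 − 4P.
Supply slope: (298 − 358)/(54 − 66) = 5, so Qs = 5P + 28.
Before the tax: set 559 − 4P = 5P + 28 → P* = 59, Q* = 323.
With the tax collected from producers, supply shifts: Qs = 5(P − 4.5) + 28.
New equilibrium: buyers pay 61.5, producers receive 57, Q = 313. (Wedge: Pb − Ps = 4.5.)
Burden on buyers: 2.5; on producers: 2. (They sum to 4.5.)
The less price-elastic side of the market bears the larger share of a per-unit tax.

Buyers bear 2.5 per tank; producers bear 2 per tank.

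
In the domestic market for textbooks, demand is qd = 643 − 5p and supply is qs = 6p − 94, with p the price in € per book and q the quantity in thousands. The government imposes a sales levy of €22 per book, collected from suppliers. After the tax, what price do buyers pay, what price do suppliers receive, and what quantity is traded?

Buyers pay €79; suppliers receive €57; quantity = 248.

Without the tax, 643 − 5p = 6p − 94 gives 11p = 737, so p* = €67 and q* = 308.
With the tax collected from suppliers, supply shifts: qs = 6(p − 22) − 94.
New equilibrium: buyers pay €79, suppliers receive €57, q = 248. (Wedge: pb − ps = 22.)
The less price-elastic side of the market bears the larger share of a per-unit tax.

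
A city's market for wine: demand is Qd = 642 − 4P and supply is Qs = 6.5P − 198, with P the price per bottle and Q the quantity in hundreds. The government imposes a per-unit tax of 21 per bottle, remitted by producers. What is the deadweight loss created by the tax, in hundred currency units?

Deadweight loss = 546 hundred.

Before the tax: set 642 − 4P = 6.5P − 198 → P* = 80, Q* = 322.
With the tax collected from producers, supply shifts: Qs = 6.5(P − 21) − 198.
New equilibrium: consumers pay 93, producers receive 72, Q = 270. (Wedge: Pb − Ps = 21.)
Quantity falls by |ΔQ| = |322 − 270| = 52.
DWL = ½ · t · |ΔQ| = ½ · 21 · 52 = 546.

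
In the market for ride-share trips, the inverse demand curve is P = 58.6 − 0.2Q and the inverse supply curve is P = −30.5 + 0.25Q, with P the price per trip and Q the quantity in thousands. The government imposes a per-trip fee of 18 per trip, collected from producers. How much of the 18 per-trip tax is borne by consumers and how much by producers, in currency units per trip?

Rewrite in direct form: Qd = 293 − 5P and Qs = 4P + 122.
Without the tax, 293 − 5P = 4P + 122 gives 9P = 171, so P* = 19 and Q* = 198.
With the tax collected from producers, supply shifts: Qs = 4(P − 18) + 122.
Solving gives Q = 158 with consumers paying 27 and producers receiving 9 (the 18 wedge).
Burden on consumers: 8; on producers: 10. (They sum to 18.)

Consumers bear 8 per trip; producers bear 10 per trip.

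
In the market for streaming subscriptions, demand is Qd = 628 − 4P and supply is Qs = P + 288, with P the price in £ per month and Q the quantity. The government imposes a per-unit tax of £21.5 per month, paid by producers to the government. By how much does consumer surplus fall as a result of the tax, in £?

Consumer surplus falls by £1493.82.

Without the tax, 628 − 4P = P + 288 gives 5P = 340, so P* = £68 and Q* = 356.
With the tax collected from producers, supply shifts: Qs = (P − 21.5) + 288.
Solving gives Q = 338.8 with buyers paying £72.3 and producers receiving £50.8 (the £21.5 wedge).
ΔCS is the trapezoid between Q = 338.8 and Q = 356 of height £4.3: ½ · (356 + 338.8) · 4.3 = £1493.82.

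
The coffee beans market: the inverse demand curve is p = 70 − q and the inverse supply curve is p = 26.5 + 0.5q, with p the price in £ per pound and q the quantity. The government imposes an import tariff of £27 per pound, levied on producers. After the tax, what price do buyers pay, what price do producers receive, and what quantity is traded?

Buyers pay £59; producers receive £32; quantity = 11.

Inverting to q(p) form: qd = 70 − p; qs = 2p − 53.
Without the tax, 70 − p = 2p − 53 gives 3p = 123, so p* = £41 and q* = 29.
With the tax collected from producers, supply shifts: qs = 2(p − 27) − 53.
New equilibrium: buyers pay £59, producers receive £32, q = 11. (Wedge: pb − ps = 27.)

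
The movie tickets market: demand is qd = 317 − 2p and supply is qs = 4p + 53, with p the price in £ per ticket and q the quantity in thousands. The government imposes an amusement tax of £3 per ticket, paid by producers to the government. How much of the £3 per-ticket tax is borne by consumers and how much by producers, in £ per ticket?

Consumers bear £2 per ticket; producers bear £1 per ticket.

Before the tax: set 317 − 2p = 4p + 53 → p* = £44, q* = 229.
With the tax collected from producers, supply shifts: qs = 4(p − 3) + 53.
New equilibrium: consumers pay £46, producers receive £43, q = 225. (Wedge: pb − ps = 3.)
Burden on consumers: £2; on producers: £1. (They sum to £3.)
The less price-elastic side of the market bears the larger share of a per-unit tax.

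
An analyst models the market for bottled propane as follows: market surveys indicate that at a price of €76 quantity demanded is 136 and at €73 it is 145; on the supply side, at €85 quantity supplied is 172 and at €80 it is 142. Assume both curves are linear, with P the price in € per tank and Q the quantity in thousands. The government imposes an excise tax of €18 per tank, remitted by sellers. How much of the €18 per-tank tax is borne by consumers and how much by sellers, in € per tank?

Consumers bear €12 per tank; sellers bear €6 per tank.

Demand slope: (145 − 136)/(73 − 76) = -3, so Qd = 364 − 3P.
Supply slope: (142 − 172)/(80 − 85) = 6, so Qs = 6P − 338.
Before the tax: set 364 − 3P = 6P − 338 → P* = €78, Q* = 130.
With the tax collected from sellers, supply shifts: Qs = 6(P − 18) − 338.
Solving gives Q = 94 with consumers paying €90 and sellers receiving €72 (the €18 wedge).
Burden on consumers: €12; on sellers: €6. (They sum to €18.)
The less price-elastic side of the market bears the larger share of a per-unit tax.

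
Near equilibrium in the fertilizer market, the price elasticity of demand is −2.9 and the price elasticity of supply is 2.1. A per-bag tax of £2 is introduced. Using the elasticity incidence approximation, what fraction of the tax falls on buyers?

Incidence ratio: buyers' share ≈ εs / (εs + |εd|) = 2.1 / (2.1 + 2.9) = 0.42.
Supply is the less elastic side, so buyers bear the smaller share.

Buyers' share ≈ 0.42.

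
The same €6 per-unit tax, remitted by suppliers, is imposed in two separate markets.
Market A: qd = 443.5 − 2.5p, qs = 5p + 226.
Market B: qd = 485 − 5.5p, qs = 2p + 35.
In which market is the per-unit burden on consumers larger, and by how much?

Market A: pre-tax p* = €29, q* = 371; post-tax q = 361; per-unit burden on consumers = €4.
Market B: pre-tax p* = €60, q* = 155; post-tax q = 146.2; per-unit burden on consumers = €1.6.
Difference: €4 vs €1.6 → market A is larger by €2.4.

Market A, by €2.4.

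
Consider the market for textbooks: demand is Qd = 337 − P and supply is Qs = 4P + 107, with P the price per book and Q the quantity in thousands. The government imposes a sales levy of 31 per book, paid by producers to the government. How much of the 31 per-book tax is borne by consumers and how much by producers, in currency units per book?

Consumers bear 24.8 per book; producers bear 6.2 per book.

Without the tax, 337 − P = 4P + 107 gives 5P = 230, so P* = 46 and Q* = 291.
With the tax collected from producers, supply shifts: Qs = 4(P − 31) + 107.
Solving gives Q = 266.2 with consumers paying 70.8 and producers receiving 39.8 (the 31 wedge).
Burden on consumers: 24.8; on producers: 6.2. (They sum to 31.)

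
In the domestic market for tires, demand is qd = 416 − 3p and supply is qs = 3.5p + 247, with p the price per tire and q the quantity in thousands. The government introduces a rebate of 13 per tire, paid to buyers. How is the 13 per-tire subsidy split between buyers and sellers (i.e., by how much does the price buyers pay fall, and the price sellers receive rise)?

Buyers gain 7 per tire; sellers gain 6 per tire.

Before the subsidy: set 416 − 3p = 3.5p + 247 → p* = 26, q* = 338.
With a per-unit subsidy paid to buyers, each effectively pays p − 13, so demand becomes qd = 416 − 3(p − 13).
Solving gives q = 359 with buyers paying 19 and sellers receiving 32 (the 13 wedge).
Gain to buyers: 7; to sellers: 6. (They sum to 13.)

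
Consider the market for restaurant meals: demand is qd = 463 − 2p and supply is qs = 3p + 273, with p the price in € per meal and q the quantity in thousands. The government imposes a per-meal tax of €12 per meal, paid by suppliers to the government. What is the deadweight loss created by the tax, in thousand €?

Deadweight loss = €86.4 thousand.

Without the tax, 463 − 2p = 3p + 273 gives 5p = 190, so p* = €38 and q* = 387.
With the tax collected from suppliers, supply shifts: qs = 3(p − 12) + 273.
New equilibrium: buyers pay €45.2, suppliers receive €33.2, q = 372.6. (Wedge: pb − ps = 12.)
Quantity falls by |ΔQ| = |387 − 372.6| = 14.4.
DWL = ½ · t · |ΔQ| = ½ · 12 · 14.4 = €86.4.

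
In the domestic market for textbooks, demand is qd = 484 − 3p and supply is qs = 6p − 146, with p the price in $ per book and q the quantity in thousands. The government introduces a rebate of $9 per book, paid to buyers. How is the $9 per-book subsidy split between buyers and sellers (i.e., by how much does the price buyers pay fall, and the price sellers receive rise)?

Before the subsidy: set 484 − 3p = 6p − 146 → p* = $70, q* = 274.
With a per-unit subsidy paid to buyers, each effectively pays p − 9, so demand becomes qd = 484 − 3(p − 9).
Solving gives q = 292 with buyers paying $64 and sellers receiving $73 (the $9 wedge).
Gain to buyers: $6; to sellers: $3. (They sum to $9.)

Buyers gain $6 per book; sellers gain $3 per book.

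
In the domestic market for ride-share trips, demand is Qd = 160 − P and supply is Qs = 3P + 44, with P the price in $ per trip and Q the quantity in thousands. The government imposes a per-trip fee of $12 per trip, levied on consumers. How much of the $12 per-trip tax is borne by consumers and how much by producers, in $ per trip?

Consumers bear $9 per trip; producers bear $3 per trip.

Without the tax, 160 − P = 3P + 44 gives 4P = 116, so P* = $29 and Q* = 131.
With the tax collected from consumers, demand (in seller-price terms) shifts: Qd = 160 − (P + 12).
New equilibrium: consumers pay $38, producers receive $26, Q = 122. (Wedge: Pb − Ps = 12.)
Burden on consumers: $9; on producers: $3. (They sum to $12.)
The less price-elastic side of the market bears the larger share of a per-unit tax.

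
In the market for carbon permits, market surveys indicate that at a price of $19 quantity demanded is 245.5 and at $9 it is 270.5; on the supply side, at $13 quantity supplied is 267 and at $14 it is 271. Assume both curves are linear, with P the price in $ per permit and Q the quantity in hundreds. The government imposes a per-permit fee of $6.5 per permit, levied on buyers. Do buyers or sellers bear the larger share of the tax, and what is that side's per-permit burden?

Buyers bear the larger share: $4 per permit.

Demand slope: (270.5 − 245.5)/(9 − 19) = -2.5, so Qd = 293 − 2.5P.
Supply slope: (271 − 267)/(14 − 13) = 4, so Qs = 4P + 215.
Without the tax, 293 − 2.5P = 4P + 215 gives 6.5P = 78, so P* = $12 and Q* = 263.
With the tax collected from buyers, demand (in seller-price terms) shifts: Qd = 293 − 2.5(P + 6.5).
Solving gives Q = 253 with buyers paying $16 and sellers receiving $9.5 (the $6.5 wedge).
Per-permit burden: buyers $4, sellers $2.5.
Buyers take the larger share because demand is less price-elastic here (demand slope 2.5 vs supply slope 4).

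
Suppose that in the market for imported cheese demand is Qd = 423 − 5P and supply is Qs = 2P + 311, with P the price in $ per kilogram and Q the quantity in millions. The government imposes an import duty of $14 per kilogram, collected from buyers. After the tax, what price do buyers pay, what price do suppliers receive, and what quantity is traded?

Buyers pay $20; suppliers receive $6; quantity = 323.

Without the tax, 423 − 5P = 2P + 311 gives 7P = 112, so P* = $16 and Q* = 343.
With the tax collected from buyers, demand (in seller-price terms) shifts: Qd = 423 − 5(P + 14).
Solving gives Q = 323 with buyers paying $20 and suppliers receiving $6 (the $14 wedge).
The less price-elastic side of the market bears the larger share of a per-unit tax.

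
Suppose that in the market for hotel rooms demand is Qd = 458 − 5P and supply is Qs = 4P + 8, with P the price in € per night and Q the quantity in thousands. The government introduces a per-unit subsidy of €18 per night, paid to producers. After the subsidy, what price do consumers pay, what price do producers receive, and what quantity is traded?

Without the subsidy, 458 − 5P = 4P + 8 gives 9P = 450, so P* = €50 and Q* = 208.
With a per-unit subsidy paid to producers, each receives P + 18 per unit sold, so supply becomes Qs = 4(P + 18) + 8.
Solving gives Q = 248 with consumers paying €42 and producers receiving €60 (the €18 wedge).

Consumers pay €42; producers receive €60; quantity = 248.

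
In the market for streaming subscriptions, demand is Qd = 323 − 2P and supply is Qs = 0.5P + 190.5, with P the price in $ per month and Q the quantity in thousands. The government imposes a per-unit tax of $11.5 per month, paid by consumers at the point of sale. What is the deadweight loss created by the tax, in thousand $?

Before the tax: set 323 − 2P = 0.5P + 190.5 → P* = $53, Q* = 217.
With the tax collected from consumers, demand (in seller-price terms) shifts: Qd = 323 − 2(P + 11.5).
New equilibrium: consumers pay $55.3, producers receive $43.8, Q = 212.4. (Wedge: Pb − Ps = 11.5.)
Quantity falls by |ΔQ| = |217 − 212.4| = 4.6.
DWL = ½ · t · |ΔQ| = ½ · 11.5 · 4.6 = $26.45.

Deadweight loss = $26.45 thousand.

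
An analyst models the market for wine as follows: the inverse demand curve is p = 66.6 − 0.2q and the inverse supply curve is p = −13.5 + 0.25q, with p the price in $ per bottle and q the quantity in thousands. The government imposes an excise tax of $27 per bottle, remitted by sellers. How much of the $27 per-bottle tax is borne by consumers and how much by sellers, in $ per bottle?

Consumers bear $12 per bottle; sellers bear $15 per bottle.

Rewrite in direct form: qd = 333 − 5p and qs = 4p + 54.
Before the tax: set 333 − 5p = 4p + 54 → p* = $31, q* = 178.
With the tax collected from sellers, supply shifts: qs = 4(p − 27) + 54.
New equilibrium: consumers pay $43, sellers receive $16, q = 118. (Wedge: pb − ps = 27.)
Burden on consumers: $12; on sellers: $15. (They sum to $27.)
The less price-elastic side of the market bears the larger share of a per-unit tax.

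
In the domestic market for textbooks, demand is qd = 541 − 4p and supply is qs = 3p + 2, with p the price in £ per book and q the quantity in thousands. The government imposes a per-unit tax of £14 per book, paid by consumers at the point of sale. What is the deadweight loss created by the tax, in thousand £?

Before the tax: set 541 − 4p = 3p + 2 → p* = £77, q* = 233.
With the tax collected from consumers, demand (in seller-price terms) shifts: qd = 541 − 4(p + 14).
Solving gives q = 209 with consumers paying £83 and suppliers receiving £69 (the £14 wedge).
Quantity falls by |ΔQ| = |233 − 209| = 24.
DWL = ½ · t · |ΔQ| = ½ · 14 · 24 = £168.

Deadweight loss = £168 thousand.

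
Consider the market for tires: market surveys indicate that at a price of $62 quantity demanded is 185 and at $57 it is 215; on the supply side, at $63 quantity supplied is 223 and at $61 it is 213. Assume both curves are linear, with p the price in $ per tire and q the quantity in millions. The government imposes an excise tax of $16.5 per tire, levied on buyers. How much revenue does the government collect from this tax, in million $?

Demand slope: (215 − 185)/(57 − 62) = -6, so qd = 557 − 6p.
Supply slope: (213 − 223)/(61 − 63) = 5, so qs = 5p − 92.
Before the tax: set 557 − 6p = 5p − 92 → p* = $59, q* = 203.
With the tax collected from buyers, demand (in seller-price terms) shifts: qd = 557 − 6(p + 16.5).
Solving gives q = 158 with buyers paying $66.5 and sellers receiving $50 (the $16.5 wedge).
Revenue = t · Q = 16.5 · 158 = $2607.

Tax revenue = $2607 million.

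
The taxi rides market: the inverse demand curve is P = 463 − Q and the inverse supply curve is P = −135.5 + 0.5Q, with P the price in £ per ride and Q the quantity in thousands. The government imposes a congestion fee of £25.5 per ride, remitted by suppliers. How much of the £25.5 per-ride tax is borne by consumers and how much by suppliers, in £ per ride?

Inverting to Q(P) form: Qd = 463 − P; Qs = 2P + 271.
Before the tax: set 463 − P = 2P + 271 → P* = £64, Q* = 399.
With the tax collected from suppliers, supply shifts: Qs = 2(P − 25.5) + 271.
New equilibrium: consumers pay £81, suppliers receive £55.5, Q = 382. (Wedge: Pb − Ps = 25.5.)
Burden on consumers: £17; on suppliers: £8.5. (They sum to £25.5.)
The less price-elastic side of the market bears the larger share of a per-unit tax.

Consumers bear £17 per ride; suppliers bear £8.5 per ride.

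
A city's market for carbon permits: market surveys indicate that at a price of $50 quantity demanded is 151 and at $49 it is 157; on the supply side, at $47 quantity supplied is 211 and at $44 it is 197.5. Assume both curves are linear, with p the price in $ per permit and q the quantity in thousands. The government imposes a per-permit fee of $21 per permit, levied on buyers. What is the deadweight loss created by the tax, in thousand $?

Deadweight loss = $567 thousand.

Demand slope: (157 − 151)/(49 − 50) = -6, so qd = 451 − 6p.
Supply slope: (197.5 − 211)/(44 − 47) = 4.5, so qs = 4.5p − 0.5.
Before the tax: set 451 − 6p = 4.5p − 0.5 → p* = $43, q* = 193.
With the tax collected from buyers, demand (in seller-price terms) shifts: qd = 451 − 6(p + 21).
New equilibrium: buyers pay $52, producers receive $31, q = 139. (Wedge: pb − ps = 21.)
Quantity falls by |ΔQ| = |193 − 139| = 54.
DWL = ½ · t · |ΔQ| = ½ · 21 · 54 = $567.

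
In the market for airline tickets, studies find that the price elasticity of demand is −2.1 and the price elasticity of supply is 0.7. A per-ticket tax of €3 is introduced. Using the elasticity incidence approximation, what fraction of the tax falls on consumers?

Consumers' share ≈ 0.25.

Incidence ratio: consumers' share ≈ εs / (εs + |εd|) = 0.7 / (0.7 + 2.1) = 0.25.
Supply is the less elastic side, so consumers bear the smaller share.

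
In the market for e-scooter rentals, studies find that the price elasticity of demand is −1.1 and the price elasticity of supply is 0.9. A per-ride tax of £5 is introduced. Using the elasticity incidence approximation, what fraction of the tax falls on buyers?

Incidence ratio: buyers' share ≈ εs / (εs + |εd|) = 0.9 / (0.9 + 1.1) = 0.45.
Supply is the less elastic side, so buyers bear the smaller share.

Buyers' share ≈ 0.45.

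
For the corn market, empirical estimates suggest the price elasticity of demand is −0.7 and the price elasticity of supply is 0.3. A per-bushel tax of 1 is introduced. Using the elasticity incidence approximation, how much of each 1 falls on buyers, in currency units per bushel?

Buyers bear ≈ 0.3 per bushel.

Incidence ratio: buyers' share ≈ εs / (εs + |εd|) = 0.3 / (0.3 + 0.7) = 0.3.
So buyers bear ≈ 0.3 × 1 = 0.3; producers bear 0.7.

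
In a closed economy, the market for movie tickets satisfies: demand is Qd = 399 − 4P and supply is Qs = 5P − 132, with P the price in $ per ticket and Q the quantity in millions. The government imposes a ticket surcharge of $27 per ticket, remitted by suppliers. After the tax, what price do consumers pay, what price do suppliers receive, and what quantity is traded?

Before the tax: set 399 − 4P = 5P − 132 → P* = $59, Q* = 163.
With the tax collected from suppliers, supply shifts: Qs = 5(P − 27) − 132.
Solving gives Q = 103 with consumers paying $74 and suppliers receiving $47 (the $27 wedge).
The less price-elastic side of the market bears the larger share of a per-unit tax.

Consumers pay $74; suppliers receive $47; quantity = 103.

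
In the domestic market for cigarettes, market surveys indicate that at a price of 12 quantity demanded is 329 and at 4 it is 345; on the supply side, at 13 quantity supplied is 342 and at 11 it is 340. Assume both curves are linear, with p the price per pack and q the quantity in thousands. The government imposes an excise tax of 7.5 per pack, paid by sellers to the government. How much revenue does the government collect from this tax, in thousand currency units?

Demand slope: (345 − 329)/(4 − 12) = -2, so qd = 353 − 2p.
Supply slope: (340 − 342)/(11 − 13) = 1, so qs = p + 329.
Before the tax: set 353 − 2p = p + 329 → p* = 8, q* = 337.
With the tax collected from sellers, supply shifts: qs = (p − 7.5) + 329.
Solving gives q = 332 with consumers paying 10.5 and sellers receiving 3 (the 7.5 wedge).
Revenue = t · Q = 7.5 · 332 = 2490.

Tax revenue = 2490 thousand.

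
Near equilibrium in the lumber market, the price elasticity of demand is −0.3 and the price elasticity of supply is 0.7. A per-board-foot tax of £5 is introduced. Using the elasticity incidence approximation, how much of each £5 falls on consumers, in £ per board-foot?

Incidence ratio: consumers' share ≈ εs / (εs + |εd|) = 0.7 / (0.7 + 0.3) = 0.7.
So consumers bear ≈ 0.7 × £5 = £3.5; producers bear £1.5.

Consumers bear ≈ £3.5 per board-foot.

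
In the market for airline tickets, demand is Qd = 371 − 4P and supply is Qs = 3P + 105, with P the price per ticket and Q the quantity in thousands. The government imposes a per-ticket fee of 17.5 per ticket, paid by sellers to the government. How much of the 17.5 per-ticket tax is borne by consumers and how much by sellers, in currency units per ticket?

Consumers bear 7.5 per ticket; sellers bear 10 per ticket.

Without the tax, 371 − 4P = 3P + 105 gives 7P = 266, so P* = 38 and Q* = 219.
With the tax collected from sellers, supply shifts: Qs = 3(P − 17.5) + 105.
Solving gives Q = 189 with consumers paying 45.5 and sellers receiving 28 (the 17.5 wedge).
Burden on consumers: 7.5; on sellers: 10. (They sum to 17.5.)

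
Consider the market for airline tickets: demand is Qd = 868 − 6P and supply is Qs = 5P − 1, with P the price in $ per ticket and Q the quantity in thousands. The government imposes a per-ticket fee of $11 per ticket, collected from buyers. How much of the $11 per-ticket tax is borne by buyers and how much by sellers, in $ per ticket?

Before the tax: set 868 − 6P = 5P − 1 → P* = $79, Q* = 394.
With the tax collected from buyers, demand (in seller-price terms) shifts: Qd = 868 − 6(P + 11).
Solving gives Q = 364 with buyers paying $84 and sellers receiving $73 (the $11 wedge).
Burden on buyers: $5; on sellers: $6. (They sum to $11.)
The less price-elastic side of the market bears the larger share of a per-unit tax.

Buyers bear $5 per ticket; sellers bear $6 per ticket.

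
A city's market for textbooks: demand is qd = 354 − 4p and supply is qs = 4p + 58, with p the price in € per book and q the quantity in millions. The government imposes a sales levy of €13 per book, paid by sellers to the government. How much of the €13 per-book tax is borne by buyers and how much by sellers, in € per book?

Buyers bear €6.5 per book; sellers bear €6.5 per book.

Without the tax, 354 − 4p = 4p + 58 gives 8p = 296, so p* = €37 and q* = 206.
With the tax collected from sellers, supply shifts: qs = 4(p − 13) + 58.
New equilibrium: buyers pay €43.5, sellers receive €30.5, q = 180. (Wedge: pb − ps = 13.)
Burden on buyers: €6.5; on sellers: €6.5. (They sum to €13.)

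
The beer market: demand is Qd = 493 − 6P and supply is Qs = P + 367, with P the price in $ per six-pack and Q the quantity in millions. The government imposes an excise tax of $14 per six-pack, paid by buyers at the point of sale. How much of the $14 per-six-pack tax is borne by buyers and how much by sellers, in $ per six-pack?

Without the tax, 493 − 6P = P + 367 gives 7P = 126, so P* = $18 and Q* = 385.
With the tax collected from buyers, demand (in seller-price terms) shifts: Qd = 493 − 6(P + 14).
Solving gives Q = 373 with buyers paying $20 and sellers receiving $6 (the $14 wedge).
Burden on buyers: $2; on sellers: $12. (They sum to $14.)

Buyers bear $2 per six-pack; sellers bear $12 per six-pack.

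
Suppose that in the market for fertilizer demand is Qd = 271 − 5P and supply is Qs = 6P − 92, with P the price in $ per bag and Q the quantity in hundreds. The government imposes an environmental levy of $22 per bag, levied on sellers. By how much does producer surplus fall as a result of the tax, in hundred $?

Without the tax, 271 − 5P = 6P − 92 gives 11P = 363, so P* = $33 and Q* = 106.
With the tax collected from sellers, supply shifts: Qs = 6(P − 22) − 92.
Solving gives Q = 46 with consumers paying $45 and sellers receiving $23 (the $22 wedge).
ΔPS is the trapezoid between Q = 46 and Q = 106 of height $10: ½ · (106 + 46) · 10 = $760.

Producer surplus falls by $760 hundred.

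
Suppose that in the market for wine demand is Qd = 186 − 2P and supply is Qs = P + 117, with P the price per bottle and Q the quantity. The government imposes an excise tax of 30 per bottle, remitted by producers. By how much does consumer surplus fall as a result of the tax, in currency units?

Before the tax: set 186 − 2P = P + 117 → P* = 23, Q* = 140.
With the tax collected from producers, supply shifts: Qs = (P − 30) + 117.
New equilibrium: buyers pay 33, producers receive 3, Q = 120. (Wedge: Pb − Ps = 30.)
ΔCS is the trapezoid between Q = 120 and Q = 140 of height 10: ½ · (140 + 120) · 10 = 1300.

Consumer surplus falls by 1300.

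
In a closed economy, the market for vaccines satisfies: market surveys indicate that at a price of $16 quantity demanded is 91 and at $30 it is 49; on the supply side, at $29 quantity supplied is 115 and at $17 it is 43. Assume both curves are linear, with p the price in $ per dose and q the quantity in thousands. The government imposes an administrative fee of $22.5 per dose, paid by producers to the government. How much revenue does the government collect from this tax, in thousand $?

Tax revenue = $630 thousand.

Demand slope: (49 − 91)/(30 − 16) = -3, so qd = 139 − 3p.
Supply slope: (43 − 115)/(17 − 29) = 6, so qs = 6p − 59.
Before the tax: set 139 − 3p = 6p − 59 → p* = $22, q* = 73.
With the tax collected from producers, supply shifts: qs = 6(p − 22.5) − 59.
Solving gives q = 28 with buyers paying $37 and producers receiving $14.5 (the $22.5 wedge).
Revenue = t · Q = 22.5 · 28 = $630.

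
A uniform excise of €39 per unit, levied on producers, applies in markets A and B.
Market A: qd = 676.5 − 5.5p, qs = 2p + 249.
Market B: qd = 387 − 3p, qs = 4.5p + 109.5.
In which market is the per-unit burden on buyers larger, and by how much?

Market A: pre-tax p* = €57, q* = 363; post-tax q = 305.8; per-unit burden on buyers = €10.4.
Market B: pre-tax p* = €37, q* = 276; post-tax q = 205.8; per-unit burden on buyers = €23.4.
Difference: €10.4 vs €23.4 → market B is larger by €13.

Market B, by €13.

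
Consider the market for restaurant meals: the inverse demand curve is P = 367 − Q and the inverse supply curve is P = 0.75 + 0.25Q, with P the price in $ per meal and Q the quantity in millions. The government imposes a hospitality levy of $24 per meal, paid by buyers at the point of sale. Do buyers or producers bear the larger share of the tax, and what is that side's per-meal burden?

Rewrite in direct form: Qd = 367 − P and Qs = 4P − 3.
Before the tax: set 367 − P = 4P − 3 → P* = $74, Q* = 293.
With the tax collected from buyers, demand (in seller-price terms) shifts: Qd = 367 − (P + 24).
New equilibrium: buyers pay $93.2, producers receive $69.2, Q = 273.8. (Wedge: Pb − Ps = 24.)
Per-meal burden: buyers $19.2, producers $4.8.
Buyers take the larger share because demand is less price-elastic here (demand slope 1 vs supply slope 4).

Buyers bear the larger share: $19.2 per meal.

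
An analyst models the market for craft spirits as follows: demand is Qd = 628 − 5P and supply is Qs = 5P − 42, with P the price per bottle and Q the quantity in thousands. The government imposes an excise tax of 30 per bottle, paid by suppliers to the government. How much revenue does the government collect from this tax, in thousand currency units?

Tax revenue = 6540 thousand.

Before the tax: set 628 − 5P = 5P − 42 → P* = 67, Q* = 293.
With the tax collected from suppliers, supply shifts: Qs = 5(P − 30) − 42.
New equilibrium: buyers pay 82, suppliers receive 52, Q = 218. (Wedge: Pb − Ps = 30.)
Revenue = t · Q = 30 · 218 = 6540.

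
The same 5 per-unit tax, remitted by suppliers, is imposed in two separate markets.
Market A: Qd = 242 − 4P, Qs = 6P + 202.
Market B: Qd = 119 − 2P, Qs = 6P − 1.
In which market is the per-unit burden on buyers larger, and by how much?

Market B, by 0.75.

Market A: pre-tax P* = 4, Q* = 226; post-tax Q = 214; per-unit burden on buyers = 3.
Market B: pre-tax P* = 15, Q* = 89; post-tax Q = 81.5; per-unit burden on buyers = 3.75.
Difference: 3 vs 3.75 → market B is larger by 0.75.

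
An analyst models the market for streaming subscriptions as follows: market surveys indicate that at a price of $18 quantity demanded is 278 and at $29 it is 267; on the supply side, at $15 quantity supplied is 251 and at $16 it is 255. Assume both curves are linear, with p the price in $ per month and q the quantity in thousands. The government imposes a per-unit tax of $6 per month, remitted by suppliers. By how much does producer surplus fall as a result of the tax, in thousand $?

Demand slope: (267 − 278)/(29 − 18) = -1, so qd = 296 − p.
Supply slope: (255 − 251)/(16 − 15) = 4, so qs = 4p + 191.
Before the tax: set 296 − p = 4p + 191 → p* = $21, q* = 275.
With the tax collected from suppliers, supply shifts: qs = 4(p − 6) + 191.
Solving gives q = 270.2 with consumers paying $25.8 and suppliers receiving $19.8 (the $6 wedge).
ΔPS is the trapezoid between Q = 270.2 and Q = 275 of height $1.2: ½ · (275 + 270.2) · 1.2 = $327.12.

Producer surplus falls by $327.12 thousand.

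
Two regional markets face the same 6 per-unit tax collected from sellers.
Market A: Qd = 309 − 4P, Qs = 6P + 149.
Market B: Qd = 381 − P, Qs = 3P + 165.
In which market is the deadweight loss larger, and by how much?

Market A: pre-tax P* = 16, Q* = 245; post-tax Q = 230.6; deadweight loss = 43.2.
Market B: pre-tax P* = 54, Q* = 327; post-tax Q = 322.5; deadweight loss = 13.5.
Difference: 43.2 vs 13.5 → market A is larger by 29.7.

Market A, by 29.7.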